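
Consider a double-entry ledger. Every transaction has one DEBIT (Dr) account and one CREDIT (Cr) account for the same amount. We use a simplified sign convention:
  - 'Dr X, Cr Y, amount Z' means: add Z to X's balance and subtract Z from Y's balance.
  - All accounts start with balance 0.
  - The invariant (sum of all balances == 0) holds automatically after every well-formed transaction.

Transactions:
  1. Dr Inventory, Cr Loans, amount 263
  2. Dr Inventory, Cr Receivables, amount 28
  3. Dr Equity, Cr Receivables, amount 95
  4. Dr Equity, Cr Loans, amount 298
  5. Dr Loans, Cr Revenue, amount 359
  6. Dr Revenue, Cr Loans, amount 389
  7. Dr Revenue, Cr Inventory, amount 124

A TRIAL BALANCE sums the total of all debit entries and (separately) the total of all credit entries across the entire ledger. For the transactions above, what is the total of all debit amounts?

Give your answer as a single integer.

Txn 1: debit+=263
Txn 2: debit+=28
Txn 3: debit+=95
Txn 4: debit+=298
Txn 5: debit+=359
Txn 6: debit+=389
Txn 7: debit+=124
Total debits = 1556

Answer: 1556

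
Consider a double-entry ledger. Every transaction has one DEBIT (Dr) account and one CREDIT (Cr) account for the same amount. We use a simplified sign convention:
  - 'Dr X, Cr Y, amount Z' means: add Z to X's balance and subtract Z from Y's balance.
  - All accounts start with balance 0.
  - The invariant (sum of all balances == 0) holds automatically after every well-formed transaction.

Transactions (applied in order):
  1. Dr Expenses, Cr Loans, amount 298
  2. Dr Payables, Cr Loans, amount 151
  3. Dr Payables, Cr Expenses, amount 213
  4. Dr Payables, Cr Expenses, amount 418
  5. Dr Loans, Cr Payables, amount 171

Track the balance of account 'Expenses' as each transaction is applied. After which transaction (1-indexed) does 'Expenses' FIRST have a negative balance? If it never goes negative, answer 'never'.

After txn 1: Expenses=298
After txn 2: Expenses=298
After txn 3: Expenses=85
After txn 4: Expenses=-333

Answer: 4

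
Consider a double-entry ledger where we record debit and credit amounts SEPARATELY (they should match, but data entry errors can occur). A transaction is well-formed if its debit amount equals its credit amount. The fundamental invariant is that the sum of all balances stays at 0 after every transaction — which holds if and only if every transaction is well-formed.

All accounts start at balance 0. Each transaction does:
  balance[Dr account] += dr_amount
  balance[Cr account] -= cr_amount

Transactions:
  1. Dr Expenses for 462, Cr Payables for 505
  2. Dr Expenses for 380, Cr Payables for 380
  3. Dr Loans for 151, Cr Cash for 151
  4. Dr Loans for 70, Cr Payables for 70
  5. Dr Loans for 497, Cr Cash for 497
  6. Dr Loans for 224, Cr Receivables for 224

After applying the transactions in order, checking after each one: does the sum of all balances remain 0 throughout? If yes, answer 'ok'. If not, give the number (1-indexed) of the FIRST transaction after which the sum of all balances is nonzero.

After txn 1: dr=462 cr=505 sum_balances=-43
After txn 2: dr=380 cr=380 sum_balances=-43
After txn 3: dr=151 cr=151 sum_balances=-43
After txn 4: dr=70 cr=70 sum_balances=-43
After txn 5: dr=497 cr=497 sum_balances=-43
After txn 6: dr=224 cr=224 sum_balances=-43

Answer: 1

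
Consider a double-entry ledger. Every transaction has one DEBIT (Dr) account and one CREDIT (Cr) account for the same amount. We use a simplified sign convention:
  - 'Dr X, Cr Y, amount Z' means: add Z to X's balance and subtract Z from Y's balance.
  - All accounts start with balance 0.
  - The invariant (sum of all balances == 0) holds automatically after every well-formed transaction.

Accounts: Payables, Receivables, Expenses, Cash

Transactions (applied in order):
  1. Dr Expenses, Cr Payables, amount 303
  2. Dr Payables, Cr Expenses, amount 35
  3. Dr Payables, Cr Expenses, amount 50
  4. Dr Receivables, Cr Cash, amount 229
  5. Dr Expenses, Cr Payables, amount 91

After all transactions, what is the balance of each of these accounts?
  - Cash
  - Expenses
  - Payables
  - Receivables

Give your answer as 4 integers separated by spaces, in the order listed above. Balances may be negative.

After txn 1 (Dr Expenses, Cr Payables, amount 303): Expenses=303 Payables=-303
After txn 2 (Dr Payables, Cr Expenses, amount 35): Expenses=268 Payables=-268
After txn 3 (Dr Payables, Cr Expenses, amount 50): Expenses=218 Payables=-218
After txn 4 (Dr Receivables, Cr Cash, amount 229): Cash=-229 Expenses=218 Payables=-218 Receivables=229
After txn 5 (Dr Expenses, Cr Payables, amount 91): Cash=-229 Expenses=309 Payables=-309 Receivables=229

Answer: -229 309 -309 229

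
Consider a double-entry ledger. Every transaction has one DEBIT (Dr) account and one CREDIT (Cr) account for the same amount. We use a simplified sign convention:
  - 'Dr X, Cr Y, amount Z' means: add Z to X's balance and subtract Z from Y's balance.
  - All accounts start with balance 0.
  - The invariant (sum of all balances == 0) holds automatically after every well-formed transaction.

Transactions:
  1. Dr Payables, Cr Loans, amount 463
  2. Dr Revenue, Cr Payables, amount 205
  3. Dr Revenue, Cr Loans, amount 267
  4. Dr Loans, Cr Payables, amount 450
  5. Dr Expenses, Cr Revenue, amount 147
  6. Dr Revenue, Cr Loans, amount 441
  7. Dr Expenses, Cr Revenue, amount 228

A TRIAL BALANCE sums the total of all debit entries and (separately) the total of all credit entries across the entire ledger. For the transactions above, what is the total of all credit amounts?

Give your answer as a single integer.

Txn 1: credit+=463
Txn 2: credit+=205
Txn 3: credit+=267
Txn 4: credit+=450
Txn 5: credit+=147
Txn 6: credit+=441
Txn 7: credit+=228
Total credits = 2201

Answer: 2201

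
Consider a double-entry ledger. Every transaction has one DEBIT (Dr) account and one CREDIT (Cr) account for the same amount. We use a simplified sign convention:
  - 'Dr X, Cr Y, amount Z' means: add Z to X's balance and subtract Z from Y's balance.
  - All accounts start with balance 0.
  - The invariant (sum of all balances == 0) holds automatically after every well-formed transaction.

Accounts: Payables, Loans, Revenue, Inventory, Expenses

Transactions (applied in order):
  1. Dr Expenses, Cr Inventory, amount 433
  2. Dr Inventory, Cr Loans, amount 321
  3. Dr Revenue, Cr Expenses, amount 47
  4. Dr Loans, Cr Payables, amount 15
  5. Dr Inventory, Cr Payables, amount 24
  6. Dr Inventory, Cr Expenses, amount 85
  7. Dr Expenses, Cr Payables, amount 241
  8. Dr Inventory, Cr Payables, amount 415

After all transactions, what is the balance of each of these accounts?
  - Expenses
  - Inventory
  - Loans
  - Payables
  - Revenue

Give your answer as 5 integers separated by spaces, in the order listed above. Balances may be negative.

Answer: 542 412 -306 -695 47

Derivation:
After txn 1 (Dr Expenses, Cr Inventory, amount 433): Expenses=433 Inventory=-433
After txn 2 (Dr Inventory, Cr Loans, amount 321): Expenses=433 Inventory=-112 Loans=-321
After txn 3 (Dr Revenue, Cr Expenses, amount 47): Expenses=386 Inventory=-112 Loans=-321 Revenue=47
After txn 4 (Dr Loans, Cr Payables, amount 15): Expenses=386 Inventory=-112 Loans=-306 Payables=-15 Revenue=47
After txn 5 (Dr Inventory, Cr Payables, amount 24): Expenses=386 Inventory=-88 Loans=-306 Payables=-39 Revenue=47
After txn 6 (Dr Inventory, Cr Expenses, amount 85): Expenses=301 Inventory=-3 Loans=-306 Payables=-39 Revenue=47
After txn 7 (Dr Expenses, Cr Payables, amount 241): Expenses=542 Inventory=-3 Loans=-306 Payables=-280 Revenue=47
After txn 8 (Dr Inventory, Cr Payables, amount 415): Expenses=542 Inventory=412 Loans=-306 Payables=-695 Revenue=47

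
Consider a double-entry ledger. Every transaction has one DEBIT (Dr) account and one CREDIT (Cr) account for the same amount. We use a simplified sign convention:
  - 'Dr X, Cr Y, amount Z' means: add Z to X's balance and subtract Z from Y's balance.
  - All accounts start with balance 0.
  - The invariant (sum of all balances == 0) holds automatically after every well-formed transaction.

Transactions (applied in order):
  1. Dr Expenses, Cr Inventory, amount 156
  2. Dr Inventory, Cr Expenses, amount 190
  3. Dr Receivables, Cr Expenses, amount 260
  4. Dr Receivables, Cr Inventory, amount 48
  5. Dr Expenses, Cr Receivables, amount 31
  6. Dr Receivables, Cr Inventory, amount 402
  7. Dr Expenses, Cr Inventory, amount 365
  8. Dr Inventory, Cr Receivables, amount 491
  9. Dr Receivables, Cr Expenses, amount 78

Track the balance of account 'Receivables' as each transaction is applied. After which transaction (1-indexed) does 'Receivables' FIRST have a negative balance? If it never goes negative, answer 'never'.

Answer: never

Derivation:
After txn 1: Receivables=0
After txn 2: Receivables=0
After txn 3: Receivables=260
After txn 4: Receivables=308
After txn 5: Receivables=277
After txn 6: Receivables=679
After txn 7: Receivables=679
After txn 8: Receivables=188
After txn 9: Receivables=266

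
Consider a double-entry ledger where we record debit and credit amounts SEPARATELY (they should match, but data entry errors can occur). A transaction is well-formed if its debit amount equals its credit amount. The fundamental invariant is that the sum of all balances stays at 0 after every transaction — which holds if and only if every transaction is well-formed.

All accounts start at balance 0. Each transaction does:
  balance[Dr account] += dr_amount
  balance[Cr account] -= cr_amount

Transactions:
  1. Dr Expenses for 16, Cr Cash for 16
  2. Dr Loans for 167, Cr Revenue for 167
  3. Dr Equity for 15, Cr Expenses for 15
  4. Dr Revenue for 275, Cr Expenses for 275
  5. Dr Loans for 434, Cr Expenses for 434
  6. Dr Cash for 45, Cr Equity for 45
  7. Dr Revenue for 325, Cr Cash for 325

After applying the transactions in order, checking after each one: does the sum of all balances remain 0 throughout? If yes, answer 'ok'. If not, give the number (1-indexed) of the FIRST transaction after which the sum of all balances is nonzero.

Answer: ok

Derivation:
After txn 1: dr=16 cr=16 sum_balances=0
After txn 2: dr=167 cr=167 sum_balances=0
After txn 3: dr=15 cr=15 sum_balances=0
After txn 4: dr=275 cr=275 sum_balances=0
After txn 5: dr=434 cr=434 sum_balances=0
After txn 6: dr=45 cr=45 sum_balances=0
After txn 7: dr=325 cr=325 sum_balances=0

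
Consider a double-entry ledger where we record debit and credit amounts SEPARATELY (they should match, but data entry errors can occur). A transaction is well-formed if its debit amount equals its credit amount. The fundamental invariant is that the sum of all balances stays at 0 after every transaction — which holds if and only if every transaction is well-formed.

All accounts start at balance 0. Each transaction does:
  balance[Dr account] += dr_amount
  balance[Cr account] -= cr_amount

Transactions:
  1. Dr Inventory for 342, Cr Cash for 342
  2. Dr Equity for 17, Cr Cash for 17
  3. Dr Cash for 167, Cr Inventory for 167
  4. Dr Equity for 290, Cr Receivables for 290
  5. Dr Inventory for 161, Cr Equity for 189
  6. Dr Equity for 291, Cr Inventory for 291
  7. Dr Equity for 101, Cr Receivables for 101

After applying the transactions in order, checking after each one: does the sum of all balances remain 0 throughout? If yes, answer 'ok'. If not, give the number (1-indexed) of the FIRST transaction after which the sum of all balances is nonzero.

After txn 1: dr=342 cr=342 sum_balances=0
After txn 2: dr=17 cr=17 sum_balances=0
After txn 3: dr=167 cr=167 sum_balances=0
After txn 4: dr=290 cr=290 sum_balances=0
After txn 5: dr=161 cr=189 sum_balances=-28
After txn 6: dr=291 cr=291 sum_balances=-28
After txn 7: dr=101 cr=101 sum_balances=-28

Answer: 5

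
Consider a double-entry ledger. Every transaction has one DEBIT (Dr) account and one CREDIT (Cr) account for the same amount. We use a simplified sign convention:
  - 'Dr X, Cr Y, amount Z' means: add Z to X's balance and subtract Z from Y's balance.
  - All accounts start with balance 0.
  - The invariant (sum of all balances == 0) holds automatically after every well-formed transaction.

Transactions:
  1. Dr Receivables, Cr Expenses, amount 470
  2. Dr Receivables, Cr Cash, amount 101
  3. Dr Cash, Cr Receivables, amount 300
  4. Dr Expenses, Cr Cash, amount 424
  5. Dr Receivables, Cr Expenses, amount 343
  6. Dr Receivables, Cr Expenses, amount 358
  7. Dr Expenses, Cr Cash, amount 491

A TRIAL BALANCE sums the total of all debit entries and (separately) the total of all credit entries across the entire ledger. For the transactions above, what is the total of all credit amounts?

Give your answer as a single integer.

Txn 1: credit+=470
Txn 2: credit+=101
Txn 3: credit+=300
Txn 4: credit+=424
Txn 5: credit+=343
Txn 6: credit+=358
Txn 7: credit+=491
Total credits = 2487

Answer: 2487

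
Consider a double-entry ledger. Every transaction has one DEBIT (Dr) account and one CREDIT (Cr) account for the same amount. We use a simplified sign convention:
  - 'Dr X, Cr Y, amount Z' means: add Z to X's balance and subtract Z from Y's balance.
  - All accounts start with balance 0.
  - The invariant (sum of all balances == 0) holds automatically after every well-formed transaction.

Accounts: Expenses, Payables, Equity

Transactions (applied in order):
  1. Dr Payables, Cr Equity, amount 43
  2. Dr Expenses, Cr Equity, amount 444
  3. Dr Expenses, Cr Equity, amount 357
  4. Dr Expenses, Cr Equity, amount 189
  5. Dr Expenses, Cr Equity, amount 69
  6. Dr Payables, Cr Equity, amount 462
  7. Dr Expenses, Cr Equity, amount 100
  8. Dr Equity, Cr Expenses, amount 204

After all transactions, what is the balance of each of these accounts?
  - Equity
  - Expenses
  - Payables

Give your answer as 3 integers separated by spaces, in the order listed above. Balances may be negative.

Answer: -1460 955 505

Derivation:
After txn 1 (Dr Payables, Cr Equity, amount 43): Equity=-43 Payables=43
After txn 2 (Dr Expenses, Cr Equity, amount 444): Equity=-487 Expenses=444 Payables=43
After txn 3 (Dr Expenses, Cr Equity, amount 357): Equity=-844 Expenses=801 Payables=43
After txn 4 (Dr Expenses, Cr Equity, amount 189): Equity=-1033 Expenses=990 Payables=43
After txn 5 (Dr Expenses, Cr Equity, amount 69): Equity=-1102 Expenses=1059 Payables=43
After txn 6 (Dr Payables, Cr Equity, amount 462): Equity=-1564 Expenses=1059 Payables=505
After txn 7 (Dr Expenses, Cr Equity, amount 100): Equity=-1664 Expenses=1159 Payables=505
After txn 8 (Dr Equity, Cr Expenses, amount 204): Equity=-1460 Expenses=955 Payables=505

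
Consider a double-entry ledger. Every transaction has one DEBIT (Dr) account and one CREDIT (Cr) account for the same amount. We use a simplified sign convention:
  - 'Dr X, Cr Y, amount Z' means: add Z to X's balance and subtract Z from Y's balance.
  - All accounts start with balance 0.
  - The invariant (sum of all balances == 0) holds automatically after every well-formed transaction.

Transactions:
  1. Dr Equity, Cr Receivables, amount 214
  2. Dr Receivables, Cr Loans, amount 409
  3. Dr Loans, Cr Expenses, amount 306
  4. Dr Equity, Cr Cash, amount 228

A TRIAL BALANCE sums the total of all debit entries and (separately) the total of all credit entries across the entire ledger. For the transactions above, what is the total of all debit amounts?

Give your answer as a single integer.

Answer: 1157

Derivation:
Txn 1: debit+=214
Txn 2: debit+=409
Txn 3: debit+=306
Txn 4: debit+=228
Total debits = 1157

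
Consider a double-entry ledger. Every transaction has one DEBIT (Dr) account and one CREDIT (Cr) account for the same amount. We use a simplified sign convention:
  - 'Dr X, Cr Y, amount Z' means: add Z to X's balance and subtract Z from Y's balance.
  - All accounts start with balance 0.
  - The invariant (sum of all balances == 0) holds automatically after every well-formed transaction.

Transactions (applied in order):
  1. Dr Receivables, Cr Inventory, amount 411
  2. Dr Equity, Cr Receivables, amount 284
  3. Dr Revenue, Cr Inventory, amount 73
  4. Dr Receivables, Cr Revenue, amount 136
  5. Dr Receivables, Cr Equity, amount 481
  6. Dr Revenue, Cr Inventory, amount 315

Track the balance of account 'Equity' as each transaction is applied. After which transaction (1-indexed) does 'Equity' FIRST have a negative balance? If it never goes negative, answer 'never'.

Answer: 5

Derivation:
After txn 1: Equity=0
After txn 2: Equity=284
After txn 3: Equity=284
After txn 4: Equity=284
After txn 5: Equity=-197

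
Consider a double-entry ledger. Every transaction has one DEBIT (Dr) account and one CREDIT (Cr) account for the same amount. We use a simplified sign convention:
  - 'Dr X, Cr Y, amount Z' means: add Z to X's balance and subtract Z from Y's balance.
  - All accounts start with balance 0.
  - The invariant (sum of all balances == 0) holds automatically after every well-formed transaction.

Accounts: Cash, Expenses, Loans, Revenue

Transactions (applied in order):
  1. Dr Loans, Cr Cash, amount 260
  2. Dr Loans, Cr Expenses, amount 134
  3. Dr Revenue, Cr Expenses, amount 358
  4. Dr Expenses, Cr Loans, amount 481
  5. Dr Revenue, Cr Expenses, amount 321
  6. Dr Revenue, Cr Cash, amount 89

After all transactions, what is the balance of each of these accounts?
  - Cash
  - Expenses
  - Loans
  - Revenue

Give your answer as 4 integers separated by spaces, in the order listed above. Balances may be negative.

After txn 1 (Dr Loans, Cr Cash, amount 260): Cash=-260 Loans=260
After txn 2 (Dr Loans, Cr Expenses, amount 134): Cash=-260 Expenses=-134 Loans=394
After txn 3 (Dr Revenue, Cr Expenses, amount 358): Cash=-260 Expenses=-492 Loans=394 Revenue=358
After txn 4 (Dr Expenses, Cr Loans, amount 481): Cash=-260 Expenses=-11 Loans=-87 Revenue=358
After txn 5 (Dr Revenue, Cr Expenses, amount 321): Cash=-260 Expenses=-332 Loans=-87 Revenue=679
After txn 6 (Dr Revenue, Cr Cash, amount 89): Cash=-349 Expenses=-332 Loans=-87 Revenue=768

Answer: -349 -332 -87 768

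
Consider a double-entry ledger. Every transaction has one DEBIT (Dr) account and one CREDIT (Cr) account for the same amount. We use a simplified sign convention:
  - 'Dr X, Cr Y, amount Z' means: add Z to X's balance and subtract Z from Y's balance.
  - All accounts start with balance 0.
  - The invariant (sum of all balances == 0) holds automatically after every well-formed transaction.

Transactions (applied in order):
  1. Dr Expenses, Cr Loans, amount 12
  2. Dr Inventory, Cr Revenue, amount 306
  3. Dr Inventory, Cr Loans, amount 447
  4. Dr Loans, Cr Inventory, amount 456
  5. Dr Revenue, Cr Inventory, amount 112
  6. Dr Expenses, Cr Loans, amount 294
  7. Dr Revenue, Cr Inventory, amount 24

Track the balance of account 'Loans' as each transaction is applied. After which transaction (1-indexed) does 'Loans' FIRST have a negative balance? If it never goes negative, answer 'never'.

Answer: 1

Derivation:
After txn 1: Loans=-12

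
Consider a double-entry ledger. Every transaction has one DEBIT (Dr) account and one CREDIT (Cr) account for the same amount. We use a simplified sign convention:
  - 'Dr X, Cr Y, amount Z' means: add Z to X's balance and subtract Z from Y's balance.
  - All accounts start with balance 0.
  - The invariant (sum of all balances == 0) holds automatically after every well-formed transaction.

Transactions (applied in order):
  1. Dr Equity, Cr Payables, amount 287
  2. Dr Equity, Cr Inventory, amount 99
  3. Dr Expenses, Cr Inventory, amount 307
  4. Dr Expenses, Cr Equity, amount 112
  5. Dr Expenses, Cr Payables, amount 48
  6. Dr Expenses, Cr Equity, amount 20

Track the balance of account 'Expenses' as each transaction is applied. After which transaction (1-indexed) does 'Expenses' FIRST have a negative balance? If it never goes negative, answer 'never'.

Answer: never

Derivation:
After txn 1: Expenses=0
After txn 2: Expenses=0
After txn 3: Expenses=307
After txn 4: Expenses=419
After txn 5: Expenses=467
After txn 6: Expenses=487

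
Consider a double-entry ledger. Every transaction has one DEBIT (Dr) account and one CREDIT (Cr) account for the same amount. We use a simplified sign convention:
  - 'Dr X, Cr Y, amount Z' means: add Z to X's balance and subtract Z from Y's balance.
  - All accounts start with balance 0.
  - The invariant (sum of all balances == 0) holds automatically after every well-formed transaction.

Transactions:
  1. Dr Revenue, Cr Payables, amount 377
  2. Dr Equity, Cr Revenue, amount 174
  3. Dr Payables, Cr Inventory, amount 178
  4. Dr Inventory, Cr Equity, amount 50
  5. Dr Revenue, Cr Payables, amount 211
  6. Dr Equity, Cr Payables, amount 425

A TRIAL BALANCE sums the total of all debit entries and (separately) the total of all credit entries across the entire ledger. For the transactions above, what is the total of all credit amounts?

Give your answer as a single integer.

Answer: 1415

Derivation:
Txn 1: credit+=377
Txn 2: credit+=174
Txn 3: credit+=178
Txn 4: credit+=50
Txn 5: credit+=211
Txn 6: credit+=425
Total credits = 1415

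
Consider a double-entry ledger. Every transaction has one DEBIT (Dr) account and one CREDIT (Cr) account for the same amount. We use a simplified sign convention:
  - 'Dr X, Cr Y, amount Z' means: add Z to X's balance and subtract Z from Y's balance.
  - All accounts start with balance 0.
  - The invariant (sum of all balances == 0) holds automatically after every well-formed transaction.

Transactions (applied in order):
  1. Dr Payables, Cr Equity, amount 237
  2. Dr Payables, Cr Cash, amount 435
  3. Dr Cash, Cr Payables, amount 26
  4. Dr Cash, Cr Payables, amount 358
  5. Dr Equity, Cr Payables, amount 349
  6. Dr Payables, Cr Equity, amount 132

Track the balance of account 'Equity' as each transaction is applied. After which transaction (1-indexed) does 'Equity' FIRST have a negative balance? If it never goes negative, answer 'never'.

Answer: 1

Derivation:
After txn 1: Equity=-237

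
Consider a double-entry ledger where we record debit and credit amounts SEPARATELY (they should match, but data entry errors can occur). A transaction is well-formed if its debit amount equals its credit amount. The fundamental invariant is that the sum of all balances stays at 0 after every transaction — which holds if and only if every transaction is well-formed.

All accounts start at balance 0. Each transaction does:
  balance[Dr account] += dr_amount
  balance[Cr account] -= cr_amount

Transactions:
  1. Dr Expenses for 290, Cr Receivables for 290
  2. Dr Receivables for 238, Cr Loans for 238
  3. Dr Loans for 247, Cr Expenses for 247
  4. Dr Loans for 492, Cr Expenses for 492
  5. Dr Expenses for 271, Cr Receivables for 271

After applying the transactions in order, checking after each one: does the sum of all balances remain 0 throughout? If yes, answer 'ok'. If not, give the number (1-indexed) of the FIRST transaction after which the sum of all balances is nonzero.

Answer: ok

Derivation:
After txn 1: dr=290 cr=290 sum_balances=0
After txn 2: dr=238 cr=238 sum_balances=0
After txn 3: dr=247 cr=247 sum_balances=0
After txn 4: dr=492 cr=492 sum_balances=0
After txn 5: dr=271 cr=271 sum_balances=0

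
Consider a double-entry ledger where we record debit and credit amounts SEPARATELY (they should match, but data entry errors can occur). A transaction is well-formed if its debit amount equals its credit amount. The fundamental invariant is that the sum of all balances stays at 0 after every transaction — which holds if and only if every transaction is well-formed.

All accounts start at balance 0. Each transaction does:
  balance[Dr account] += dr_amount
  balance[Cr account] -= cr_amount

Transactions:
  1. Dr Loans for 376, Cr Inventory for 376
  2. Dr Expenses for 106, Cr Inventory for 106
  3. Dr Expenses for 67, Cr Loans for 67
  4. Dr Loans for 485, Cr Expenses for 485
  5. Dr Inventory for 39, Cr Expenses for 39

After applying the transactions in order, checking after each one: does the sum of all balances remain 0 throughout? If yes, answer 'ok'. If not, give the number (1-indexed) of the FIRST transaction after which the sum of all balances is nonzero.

Answer: ok

Derivation:
After txn 1: dr=376 cr=376 sum_balances=0
After txn 2: dr=106 cr=106 sum_balances=0
After txn 3: dr=67 cr=67 sum_balances=0
After txn 4: dr=485 cr=485 sum_balances=0
After txn 5: dr=39 cr=39 sum_balances=0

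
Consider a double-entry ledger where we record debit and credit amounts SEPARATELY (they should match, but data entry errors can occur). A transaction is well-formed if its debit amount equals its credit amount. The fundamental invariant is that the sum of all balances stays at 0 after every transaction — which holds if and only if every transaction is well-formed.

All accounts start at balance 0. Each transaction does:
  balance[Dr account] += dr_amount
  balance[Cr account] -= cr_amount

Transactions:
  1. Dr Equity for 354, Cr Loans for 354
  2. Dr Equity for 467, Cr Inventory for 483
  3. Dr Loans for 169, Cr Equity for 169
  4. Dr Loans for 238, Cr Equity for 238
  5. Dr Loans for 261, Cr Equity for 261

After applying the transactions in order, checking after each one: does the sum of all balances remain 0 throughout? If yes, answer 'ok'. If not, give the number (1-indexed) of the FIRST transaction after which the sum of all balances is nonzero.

Answer: 2

Derivation:
After txn 1: dr=354 cr=354 sum_balances=0
After txn 2: dr=467 cr=483 sum_balances=-16
After txn 3: dr=169 cr=169 sum_balances=-16
After txn 4: dr=238 cr=238 sum_balances=-16
After txn 5: dr=261 cr=261 sum_balances=-16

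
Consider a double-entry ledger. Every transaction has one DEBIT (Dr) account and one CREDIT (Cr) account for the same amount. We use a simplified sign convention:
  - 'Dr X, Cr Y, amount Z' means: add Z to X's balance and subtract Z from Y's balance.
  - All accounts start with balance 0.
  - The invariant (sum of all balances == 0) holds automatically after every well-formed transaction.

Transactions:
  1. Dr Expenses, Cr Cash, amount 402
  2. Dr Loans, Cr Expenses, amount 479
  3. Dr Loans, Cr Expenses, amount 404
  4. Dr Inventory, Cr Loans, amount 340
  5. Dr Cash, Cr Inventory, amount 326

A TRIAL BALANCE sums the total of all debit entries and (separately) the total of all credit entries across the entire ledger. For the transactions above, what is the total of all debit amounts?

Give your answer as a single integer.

Answer: 1951

Derivation:
Txn 1: debit+=402
Txn 2: debit+=479
Txn 3: debit+=404
Txn 4: debit+=340
Txn 5: debit+=326
Total debits = 1951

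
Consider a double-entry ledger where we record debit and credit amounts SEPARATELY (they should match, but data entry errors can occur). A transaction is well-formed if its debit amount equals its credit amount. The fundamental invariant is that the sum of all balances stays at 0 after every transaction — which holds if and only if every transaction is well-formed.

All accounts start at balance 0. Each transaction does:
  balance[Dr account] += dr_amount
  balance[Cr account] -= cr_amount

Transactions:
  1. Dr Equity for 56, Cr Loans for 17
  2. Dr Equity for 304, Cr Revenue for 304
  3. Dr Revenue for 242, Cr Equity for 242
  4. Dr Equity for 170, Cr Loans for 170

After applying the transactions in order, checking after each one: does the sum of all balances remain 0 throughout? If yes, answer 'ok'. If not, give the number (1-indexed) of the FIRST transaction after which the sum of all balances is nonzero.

After txn 1: dr=56 cr=17 sum_balances=39
After txn 2: dr=304 cr=304 sum_balances=39
After txn 3: dr=242 cr=242 sum_balances=39
After txn 4: dr=170 cr=170 sum_balances=39

Answer: 1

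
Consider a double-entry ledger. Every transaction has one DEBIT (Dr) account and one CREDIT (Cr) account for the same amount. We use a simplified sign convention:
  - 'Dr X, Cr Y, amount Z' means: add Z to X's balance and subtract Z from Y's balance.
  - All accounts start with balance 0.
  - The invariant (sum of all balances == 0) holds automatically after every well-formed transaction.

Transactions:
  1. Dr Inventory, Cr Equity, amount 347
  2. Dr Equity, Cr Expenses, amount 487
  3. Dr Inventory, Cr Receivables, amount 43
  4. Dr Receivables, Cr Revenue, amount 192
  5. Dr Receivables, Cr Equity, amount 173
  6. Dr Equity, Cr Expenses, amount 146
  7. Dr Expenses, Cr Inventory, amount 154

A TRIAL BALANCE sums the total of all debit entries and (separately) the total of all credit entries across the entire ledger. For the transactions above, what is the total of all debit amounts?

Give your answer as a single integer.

Txn 1: debit+=347
Txn 2: debit+=487
Txn 3: debit+=43
Txn 4: debit+=192
Txn 5: debit+=173
Txn 6: debit+=146
Txn 7: debit+=154
Total debits = 1542

Answer: 1542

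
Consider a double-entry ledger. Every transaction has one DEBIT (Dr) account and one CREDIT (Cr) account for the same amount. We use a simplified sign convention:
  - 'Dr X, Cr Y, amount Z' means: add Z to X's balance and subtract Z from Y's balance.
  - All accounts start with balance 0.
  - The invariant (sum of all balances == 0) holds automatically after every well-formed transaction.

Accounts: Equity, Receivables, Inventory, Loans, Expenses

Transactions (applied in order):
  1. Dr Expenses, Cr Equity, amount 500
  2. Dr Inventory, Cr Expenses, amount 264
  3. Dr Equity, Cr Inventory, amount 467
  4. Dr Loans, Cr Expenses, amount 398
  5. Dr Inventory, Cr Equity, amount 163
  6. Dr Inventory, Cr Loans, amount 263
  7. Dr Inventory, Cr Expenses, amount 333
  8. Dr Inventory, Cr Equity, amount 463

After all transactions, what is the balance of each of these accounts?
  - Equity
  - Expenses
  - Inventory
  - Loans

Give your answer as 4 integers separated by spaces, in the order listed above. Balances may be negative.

Answer: -659 -495 1019 135

Derivation:
After txn 1 (Dr Expenses, Cr Equity, amount 500): Equity=-500 Expenses=500
After txn 2 (Dr Inventory, Cr Expenses, amount 264): Equity=-500 Expenses=236 Inventory=264
After txn 3 (Dr Equity, Cr Inventory, amount 467): Equity=-33 Expenses=236 Inventory=-203
After txn 4 (Dr Loans, Cr Expenses, amount 398): Equity=-33 Expenses=-162 Inventory=-203 Loans=398
After txn 5 (Dr Inventory, Cr Equity, amount 163): Equity=-196 Expenses=-162 Inventory=-40 Loans=398
After txn 6 (Dr Inventory, Cr Loans, amount 263): Equity=-196 Expenses=-162 Inventory=223 Loans=135
After txn 7 (Dr Inventory, Cr Expenses, amount 333): Equity=-196 Expenses=-495 Inventory=556 Loans=135
After txn 8 (Dr Inventory, Cr Equity, amount 463): Equity=-659 Expenses=-495 Inventory=1019 Loans=135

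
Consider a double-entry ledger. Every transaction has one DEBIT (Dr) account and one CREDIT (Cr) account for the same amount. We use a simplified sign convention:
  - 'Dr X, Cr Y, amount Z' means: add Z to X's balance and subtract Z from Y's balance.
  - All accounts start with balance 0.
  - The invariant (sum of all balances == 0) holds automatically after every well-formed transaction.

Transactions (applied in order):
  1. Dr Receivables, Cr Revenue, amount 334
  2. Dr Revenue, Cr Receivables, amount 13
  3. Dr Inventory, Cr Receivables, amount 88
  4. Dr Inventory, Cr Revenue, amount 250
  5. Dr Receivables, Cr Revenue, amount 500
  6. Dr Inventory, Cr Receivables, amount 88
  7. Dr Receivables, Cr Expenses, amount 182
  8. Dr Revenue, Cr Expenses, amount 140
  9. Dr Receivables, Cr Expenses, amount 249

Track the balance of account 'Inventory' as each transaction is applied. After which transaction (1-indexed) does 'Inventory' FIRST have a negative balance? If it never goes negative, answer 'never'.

Answer: never

Derivation:
After txn 1: Inventory=0
After txn 2: Inventory=0
After txn 3: Inventory=88
After txn 4: Inventory=338
After txn 5: Inventory=338
After txn 6: Inventory=426
After txn 7: Inventory=426
After txn 8: Inventory=426
After txn 9: Inventory=426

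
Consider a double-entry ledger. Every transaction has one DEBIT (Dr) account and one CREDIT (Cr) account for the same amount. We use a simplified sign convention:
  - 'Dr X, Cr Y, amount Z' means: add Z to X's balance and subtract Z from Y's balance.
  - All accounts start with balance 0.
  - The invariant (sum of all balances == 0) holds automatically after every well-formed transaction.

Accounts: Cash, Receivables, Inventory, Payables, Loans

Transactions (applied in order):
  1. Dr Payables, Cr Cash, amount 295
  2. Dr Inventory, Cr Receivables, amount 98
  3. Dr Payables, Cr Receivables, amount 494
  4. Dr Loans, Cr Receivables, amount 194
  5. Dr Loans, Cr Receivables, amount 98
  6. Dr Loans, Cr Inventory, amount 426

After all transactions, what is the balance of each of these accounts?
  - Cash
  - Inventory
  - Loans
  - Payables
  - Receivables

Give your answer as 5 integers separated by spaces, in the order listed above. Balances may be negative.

Answer: -295 -328 718 789 -884

Derivation:
After txn 1 (Dr Payables, Cr Cash, amount 295): Cash=-295 Payables=295
After txn 2 (Dr Inventory, Cr Receivables, amount 98): Cash=-295 Inventory=98 Payables=295 Receivables=-98
After txn 3 (Dr Payables, Cr Receivables, amount 494): Cash=-295 Inventory=98 Payables=789 Receivables=-592
After txn 4 (Dr Loans, Cr Receivables, amount 194): Cash=-295 Inventory=98 Loans=194 Payables=789 Receivables=-786
After txn 5 (Dr Loans, Cr Receivables, amount 98): Cash=-295 Inventory=98 Loans=292 Payables=789 Receivables=-884
After txn 6 (Dr Loans, Cr Inventory, amount 426): Cash=-295 Inventory=-328 Loans=718 Payables=789 Receivables=-884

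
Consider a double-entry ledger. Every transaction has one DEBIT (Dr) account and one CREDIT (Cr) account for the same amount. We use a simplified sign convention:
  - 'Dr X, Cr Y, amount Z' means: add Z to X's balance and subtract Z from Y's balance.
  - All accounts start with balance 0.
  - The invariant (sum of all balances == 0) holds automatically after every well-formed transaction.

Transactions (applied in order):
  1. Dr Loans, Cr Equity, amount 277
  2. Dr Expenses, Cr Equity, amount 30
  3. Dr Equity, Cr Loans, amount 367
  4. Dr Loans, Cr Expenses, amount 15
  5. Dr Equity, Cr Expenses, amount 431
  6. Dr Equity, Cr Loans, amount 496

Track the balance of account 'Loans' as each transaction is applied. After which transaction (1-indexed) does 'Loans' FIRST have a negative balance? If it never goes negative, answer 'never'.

After txn 1: Loans=277
After txn 2: Loans=277
After txn 3: Loans=-90

Answer: 3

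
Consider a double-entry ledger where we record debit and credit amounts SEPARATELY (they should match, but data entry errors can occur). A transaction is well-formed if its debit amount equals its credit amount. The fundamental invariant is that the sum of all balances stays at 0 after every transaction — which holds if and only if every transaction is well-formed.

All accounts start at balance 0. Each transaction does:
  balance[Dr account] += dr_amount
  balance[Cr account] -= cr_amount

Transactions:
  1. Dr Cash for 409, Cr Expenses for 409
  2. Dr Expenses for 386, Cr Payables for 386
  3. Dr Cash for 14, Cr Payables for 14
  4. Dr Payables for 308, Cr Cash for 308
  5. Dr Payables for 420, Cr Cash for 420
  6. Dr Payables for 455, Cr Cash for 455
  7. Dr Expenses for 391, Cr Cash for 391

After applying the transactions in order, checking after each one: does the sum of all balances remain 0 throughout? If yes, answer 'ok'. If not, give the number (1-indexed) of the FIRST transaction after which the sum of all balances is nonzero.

Answer: ok

Derivation:
After txn 1: dr=409 cr=409 sum_balances=0
After txn 2: dr=386 cr=386 sum_balances=0
After txn 3: dr=14 cr=14 sum_balances=0
After txn 4: dr=308 cr=308 sum_balances=0
After txn 5: dr=420 cr=420 sum_balances=0
After txn 6: dr=455 cr=455 sum_balances=0
After txn 7: dr=391 cr=391 sum_balances=0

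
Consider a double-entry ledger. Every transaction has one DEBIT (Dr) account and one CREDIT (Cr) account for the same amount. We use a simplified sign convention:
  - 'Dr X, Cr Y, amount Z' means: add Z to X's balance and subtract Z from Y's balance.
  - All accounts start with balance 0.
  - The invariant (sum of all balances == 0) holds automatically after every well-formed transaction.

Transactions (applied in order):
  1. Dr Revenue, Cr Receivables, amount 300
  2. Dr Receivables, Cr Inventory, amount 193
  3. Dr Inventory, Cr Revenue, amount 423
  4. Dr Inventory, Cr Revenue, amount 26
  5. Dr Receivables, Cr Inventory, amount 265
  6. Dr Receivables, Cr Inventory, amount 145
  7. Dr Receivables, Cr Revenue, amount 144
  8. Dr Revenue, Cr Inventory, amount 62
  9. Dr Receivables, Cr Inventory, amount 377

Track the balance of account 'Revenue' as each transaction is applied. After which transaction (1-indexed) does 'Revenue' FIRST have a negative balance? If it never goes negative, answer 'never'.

Answer: 3

Derivation:
After txn 1: Revenue=300
After txn 2: Revenue=300
After txn 3: Revenue=-123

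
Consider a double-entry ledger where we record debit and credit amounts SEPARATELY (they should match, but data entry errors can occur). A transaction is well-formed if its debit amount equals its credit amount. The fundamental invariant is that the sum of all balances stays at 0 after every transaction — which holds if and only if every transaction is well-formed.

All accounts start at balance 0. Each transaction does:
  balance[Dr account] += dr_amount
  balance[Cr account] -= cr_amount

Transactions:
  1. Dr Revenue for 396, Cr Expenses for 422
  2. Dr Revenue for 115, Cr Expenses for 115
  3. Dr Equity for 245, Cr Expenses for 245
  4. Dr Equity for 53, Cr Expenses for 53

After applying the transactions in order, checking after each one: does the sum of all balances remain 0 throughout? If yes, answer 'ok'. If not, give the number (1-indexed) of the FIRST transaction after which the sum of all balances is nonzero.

After txn 1: dr=396 cr=422 sum_balances=-26
After txn 2: dr=115 cr=115 sum_balances=-26
After txn 3: dr=245 cr=245 sum_balances=-26
After txn 4: dr=53 cr=53 sum_balances=-26

Answer: 1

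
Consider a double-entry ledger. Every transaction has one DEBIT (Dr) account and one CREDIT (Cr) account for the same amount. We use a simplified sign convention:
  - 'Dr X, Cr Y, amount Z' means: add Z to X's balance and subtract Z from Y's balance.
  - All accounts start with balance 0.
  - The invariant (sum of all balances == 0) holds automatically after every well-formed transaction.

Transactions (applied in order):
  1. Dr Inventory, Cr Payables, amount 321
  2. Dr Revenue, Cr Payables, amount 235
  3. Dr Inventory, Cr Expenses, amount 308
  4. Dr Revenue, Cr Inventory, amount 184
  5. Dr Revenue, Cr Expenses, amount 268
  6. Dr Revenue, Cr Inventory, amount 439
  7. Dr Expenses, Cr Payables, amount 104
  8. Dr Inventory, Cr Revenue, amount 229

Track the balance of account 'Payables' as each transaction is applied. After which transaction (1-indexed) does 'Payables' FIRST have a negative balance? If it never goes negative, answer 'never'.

After txn 1: Payables=-321

Answer: 1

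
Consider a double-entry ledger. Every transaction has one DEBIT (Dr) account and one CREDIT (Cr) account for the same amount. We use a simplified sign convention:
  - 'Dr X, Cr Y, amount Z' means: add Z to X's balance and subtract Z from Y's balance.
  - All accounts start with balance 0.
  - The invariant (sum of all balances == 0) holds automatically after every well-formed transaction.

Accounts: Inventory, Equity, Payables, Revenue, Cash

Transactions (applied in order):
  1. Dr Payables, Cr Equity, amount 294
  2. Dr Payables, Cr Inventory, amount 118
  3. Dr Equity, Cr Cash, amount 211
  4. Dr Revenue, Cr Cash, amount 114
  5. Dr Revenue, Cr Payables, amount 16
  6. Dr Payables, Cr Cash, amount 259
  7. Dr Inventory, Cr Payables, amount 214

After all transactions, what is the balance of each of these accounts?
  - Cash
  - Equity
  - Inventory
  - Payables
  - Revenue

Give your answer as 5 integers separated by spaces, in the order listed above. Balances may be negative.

After txn 1 (Dr Payables, Cr Equity, amount 294): Equity=-294 Payables=294
After txn 2 (Dr Payables, Cr Inventory, amount 118): Equity=-294 Inventory=-118 Payables=412
After txn 3 (Dr Equity, Cr Cash, amount 211): Cash=-211 Equity=-83 Inventory=-118 Payables=412
After txn 4 (Dr Revenue, Cr Cash, amount 114): Cash=-325 Equity=-83 Inventory=-118 Payables=412 Revenue=114
After txn 5 (Dr Revenue, Cr Payables, amount 16): Cash=-325 Equity=-83 Inventory=-118 Payables=396 Revenue=130
After txn 6 (Dr Payables, Cr Cash, amount 259): Cash=-584 Equity=-83 Inventory=-118 Payables=655 Revenue=130
After txn 7 (Dr Inventory, Cr Payables, amount 214): Cash=-584 Equity=-83 Inventory=96 Payables=441 Revenue=130

Answer: -584 -83 96 441 130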